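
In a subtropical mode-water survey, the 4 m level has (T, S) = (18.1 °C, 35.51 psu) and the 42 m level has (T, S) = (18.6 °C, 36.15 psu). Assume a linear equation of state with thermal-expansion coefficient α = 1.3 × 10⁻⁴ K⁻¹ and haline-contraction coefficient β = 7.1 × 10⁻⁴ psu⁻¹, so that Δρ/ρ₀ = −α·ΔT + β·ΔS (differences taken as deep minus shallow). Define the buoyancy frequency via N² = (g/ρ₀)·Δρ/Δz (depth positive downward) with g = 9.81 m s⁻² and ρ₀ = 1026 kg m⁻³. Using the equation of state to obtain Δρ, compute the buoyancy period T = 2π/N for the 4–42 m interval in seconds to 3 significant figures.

627 s

ΔT = +0.5 K, ΔS = +0.64 psu (deep − shallow).
Δρ/ρ₀ = −αΔT + βΔS = -6.50 × 10⁻⁵ + 4.544 × 10⁻⁴ = 3.894 × 10⁻⁴, so Δρ ≈ 0.3995 kg m⁻³.
N² = (g/ρ₀)·Δρ/Δz = g·(Δρ/ρ₀)/Δz = 9.81 × 3.894 × 10⁻⁴ / 38 = 1.0053 × 10⁻⁴ s⁻².
N = √(1.0053 × 10⁻⁴) = 0.010026 rad s⁻¹ → T = 2π/N = 626.69 s ≈ 627 s.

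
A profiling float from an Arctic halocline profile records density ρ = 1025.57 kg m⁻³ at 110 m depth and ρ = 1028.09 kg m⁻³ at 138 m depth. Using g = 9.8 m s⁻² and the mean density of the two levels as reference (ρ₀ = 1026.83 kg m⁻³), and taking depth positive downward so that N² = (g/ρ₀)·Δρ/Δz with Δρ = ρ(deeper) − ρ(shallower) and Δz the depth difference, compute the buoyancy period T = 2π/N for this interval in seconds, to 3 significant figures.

Δρ = 1028.09 − 1025.57 = 2.52 kg m⁻³ over Δz = 138 − 110 = 28 m.
N² = (9.8/1026.83) × (2.52/28) = 8.5895 × 10⁻⁴ s⁻².
N = √(8.5895 × 10⁻⁴) = 0.029308 rad s⁻¹, so T = 2π/N = 214.38 s ≈ 214 s.

214 s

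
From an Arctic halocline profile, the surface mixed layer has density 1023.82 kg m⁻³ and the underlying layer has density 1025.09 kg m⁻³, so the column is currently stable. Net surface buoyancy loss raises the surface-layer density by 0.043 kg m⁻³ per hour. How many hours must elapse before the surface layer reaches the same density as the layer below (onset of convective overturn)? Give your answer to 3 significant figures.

29.5 hours

Density deficit of the surface layer: 1025.09 − 1023.82 = 1.27 kg m⁻³.
Required change = 1.27 / 0.043 = 29.5 hours.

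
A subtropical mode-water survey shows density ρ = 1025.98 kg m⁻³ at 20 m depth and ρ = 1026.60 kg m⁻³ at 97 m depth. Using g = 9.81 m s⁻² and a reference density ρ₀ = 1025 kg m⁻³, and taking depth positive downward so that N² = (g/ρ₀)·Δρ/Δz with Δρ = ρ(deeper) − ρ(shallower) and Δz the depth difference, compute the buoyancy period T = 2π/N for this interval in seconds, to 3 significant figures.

716 s

Δρ = 1026.60 − 1025.98 = 0.62 kg m⁻³ over Δz = 97 − 20 = 77 m.
N² = (9.81/1025) × (0.62/77) = 7.7063 × 10⁻⁵ s⁻².
N = √(7.7063 × 10⁻⁵) = 8.7786 × 10⁻³ rad s⁻¹, so T = 2π/N = 715.74 s ≈ 716 s.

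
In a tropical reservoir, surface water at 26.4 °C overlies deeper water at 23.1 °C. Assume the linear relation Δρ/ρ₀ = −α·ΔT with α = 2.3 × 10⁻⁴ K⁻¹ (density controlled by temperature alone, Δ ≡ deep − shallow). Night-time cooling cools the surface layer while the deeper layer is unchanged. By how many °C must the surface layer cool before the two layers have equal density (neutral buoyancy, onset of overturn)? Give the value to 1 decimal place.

With temperature the only control, equal density requires T_surf′ = T_deep.
T_surf′ = 23.1 °C.
Cooling required: 26.4 − 23.1 = 3.3 °C.

3.3 °C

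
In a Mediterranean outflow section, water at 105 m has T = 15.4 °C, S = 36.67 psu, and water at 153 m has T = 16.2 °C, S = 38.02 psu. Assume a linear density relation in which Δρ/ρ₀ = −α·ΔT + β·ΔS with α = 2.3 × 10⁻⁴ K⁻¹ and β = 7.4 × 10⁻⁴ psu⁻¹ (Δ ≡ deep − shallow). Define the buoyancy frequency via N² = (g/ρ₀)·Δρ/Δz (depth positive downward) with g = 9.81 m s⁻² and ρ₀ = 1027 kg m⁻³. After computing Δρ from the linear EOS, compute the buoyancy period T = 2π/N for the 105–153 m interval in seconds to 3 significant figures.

ΔT = +0.8 K, ΔS = +1.35 psu (deep − shallow).
Δρ/ρ₀ = −αΔT + βΔS = -1.84 × 10⁻⁴ + 9.99 × 10⁻⁴ = 8.15 × 10⁻⁴, so Δρ ≈ 0.8370 kg m⁻³.
N² = (g/ρ₀)·Δρ/Δz = g·(Δρ/ρ₀)/Δz = 9.81 × 8.15 × 10⁻⁴ / 48 = 1.6657 × 10⁻⁴ s⁻².
N = √(1.6657 × 10⁻⁴) = 0.012906 rad s⁻¹ → T = 2π/N = 486.84 s ≈ 487 s.

487 s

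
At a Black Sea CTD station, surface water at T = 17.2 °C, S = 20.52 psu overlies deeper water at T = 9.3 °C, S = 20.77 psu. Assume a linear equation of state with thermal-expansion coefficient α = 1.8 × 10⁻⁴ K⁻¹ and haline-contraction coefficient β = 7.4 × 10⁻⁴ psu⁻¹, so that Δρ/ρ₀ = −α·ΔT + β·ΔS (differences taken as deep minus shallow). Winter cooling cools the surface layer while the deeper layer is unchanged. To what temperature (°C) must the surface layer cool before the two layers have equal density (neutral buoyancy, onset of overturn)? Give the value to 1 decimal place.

8.3 °C

Neutral buoyancy requires Δρ = 0, i.e. −α(T_deep − T_surf′) + β(S_deep − S_surf) = 0.
T_surf′ = T_deep − (β/α)·ΔS = 9.3 − (7.4 × 10⁻⁴/1.8 × 10⁻⁴)·(+0.25) = 8.272 °C.
Cooling required: 17.2 − (8.272) = 8.928 °C.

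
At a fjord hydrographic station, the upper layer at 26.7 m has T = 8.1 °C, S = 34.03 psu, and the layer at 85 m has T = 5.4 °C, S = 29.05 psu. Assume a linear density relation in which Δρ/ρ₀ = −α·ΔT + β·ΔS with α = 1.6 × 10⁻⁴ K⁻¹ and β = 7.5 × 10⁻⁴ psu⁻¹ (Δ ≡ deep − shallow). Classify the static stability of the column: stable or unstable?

ΔT = 5.4 − 8.1 = -2.7 K and ΔS = 29.05 − 34.03 = -4.98 psu (deep − shallow).
−αΔT = 4.32 × 10⁻⁴; βΔS = -3.735 × 10⁻³; sum Δρ/ρ₀ = -3.303 × 10⁻³.
Δρ/ρ₀ < 0, so Δρ < 0: deeper water is lighter → statically unstable; the column would overturn.

unstable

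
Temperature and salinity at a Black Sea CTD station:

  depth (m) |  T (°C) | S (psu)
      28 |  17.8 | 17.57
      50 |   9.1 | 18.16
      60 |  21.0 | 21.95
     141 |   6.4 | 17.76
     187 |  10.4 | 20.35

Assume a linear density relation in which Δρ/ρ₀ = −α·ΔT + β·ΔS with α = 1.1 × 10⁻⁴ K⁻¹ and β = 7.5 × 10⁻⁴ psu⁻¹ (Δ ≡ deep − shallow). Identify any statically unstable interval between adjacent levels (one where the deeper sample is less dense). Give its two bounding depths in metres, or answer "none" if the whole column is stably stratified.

Evaluate Δρ/ρ₀ = −αΔT + βΔS across each adjacent pair:
  28–50 m: −αΔT+βΔS = −(1.1 × 10⁻⁴)(-8.7)+(7.5 × 10⁻⁴)(+0.59) = 1.4 × 10⁻³ → stable
  50–60 m: −αΔT+βΔS = −(1.1 × 10⁻⁴)(+11.9)+(7.5 × 10⁻⁴)(+3.79) = 1.5 × 10⁻³ → stable
  60–141 m: −αΔT+βΔS = −(1.1 × 10⁻⁴)(-14.6)+(7.5 × 10⁻⁴)(-4.19) = -1.5 × 10⁻³ → UNSTABLE
  141–187 m: −αΔT+βΔS = −(1.1 × 10⁻⁴)(+4.0)+(7.5 × 10⁻⁴)(+2.59) = 1.5 × 10⁻³ → stable
The 60–141 m interval has Δρ < 0: lighter water underlies denser water.

60–141 m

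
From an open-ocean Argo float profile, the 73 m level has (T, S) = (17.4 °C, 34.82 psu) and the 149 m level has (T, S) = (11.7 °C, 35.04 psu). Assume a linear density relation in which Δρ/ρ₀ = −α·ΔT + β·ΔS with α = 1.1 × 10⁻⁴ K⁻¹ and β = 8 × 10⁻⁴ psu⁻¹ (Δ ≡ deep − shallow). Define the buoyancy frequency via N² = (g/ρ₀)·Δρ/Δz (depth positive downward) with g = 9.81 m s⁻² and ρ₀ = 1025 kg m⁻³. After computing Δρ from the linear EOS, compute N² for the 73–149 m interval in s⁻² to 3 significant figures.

ΔT = -5.7 K, ΔS = +0.22 psu (deep − shallow).
Δρ/ρ₀ = −αΔT + βΔS = 6.27 × 10⁻⁴ + 1.76 × 10⁻⁴ = 8.03 × 10⁻⁴, so Δρ ≈ 0.8231 kg m⁻³.
N² = (g/ρ₀)·Δρ/Δz = g·(Δρ/ρ₀)/Δz = 9.81 × 8.03 × 10⁻⁴ / 76 = 1.0365 × 10⁻⁴ s⁻² ≈ 1.04 × 10⁻⁴ s⁻².

1.04 × 10⁻⁴ s⁻²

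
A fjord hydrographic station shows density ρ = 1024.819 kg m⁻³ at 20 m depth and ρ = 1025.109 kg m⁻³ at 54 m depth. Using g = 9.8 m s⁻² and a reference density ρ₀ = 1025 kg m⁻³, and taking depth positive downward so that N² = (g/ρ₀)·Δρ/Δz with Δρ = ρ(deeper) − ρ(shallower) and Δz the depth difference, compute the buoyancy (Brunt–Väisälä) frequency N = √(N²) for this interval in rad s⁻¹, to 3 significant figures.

9.03 × 10⁻³ rad s⁻¹

Δρ = 1025.109 − 1024.819 = 0.290 kg m⁻³ over Δz = 54 − 20 = 34 m.
N² = (9.8/1025) × (0.290/34) = 8.1549 × 10⁻⁵ s⁻².
N = √(8.1549 × 10⁻⁵) = 9.0304 × 10⁻³ rad s⁻¹ ≈ 9.03 × 10⁻³ rad s⁻¹.
N² > 0, so the interval is statically stable.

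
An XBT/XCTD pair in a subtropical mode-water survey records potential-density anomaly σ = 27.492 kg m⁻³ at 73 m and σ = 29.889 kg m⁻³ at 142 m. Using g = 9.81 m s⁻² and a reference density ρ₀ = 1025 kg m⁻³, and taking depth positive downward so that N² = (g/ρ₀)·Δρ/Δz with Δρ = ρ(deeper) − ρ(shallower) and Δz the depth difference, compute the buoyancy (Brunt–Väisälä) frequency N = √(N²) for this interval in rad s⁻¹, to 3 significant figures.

0.0182 rad s⁻¹

Δρ = 1029.889 − 1027.492 = 2.397 kg m⁻³ over Δz = 142 − 73 = 69 m.
N² = (9.81/1025) × (2.397/69) = 3.3248 × 10⁻⁴ s⁻².
N = √(3.3248 × 10⁻⁴) = 0.018234 rad s⁻¹ ≈ 0.0182 rad s⁻¹.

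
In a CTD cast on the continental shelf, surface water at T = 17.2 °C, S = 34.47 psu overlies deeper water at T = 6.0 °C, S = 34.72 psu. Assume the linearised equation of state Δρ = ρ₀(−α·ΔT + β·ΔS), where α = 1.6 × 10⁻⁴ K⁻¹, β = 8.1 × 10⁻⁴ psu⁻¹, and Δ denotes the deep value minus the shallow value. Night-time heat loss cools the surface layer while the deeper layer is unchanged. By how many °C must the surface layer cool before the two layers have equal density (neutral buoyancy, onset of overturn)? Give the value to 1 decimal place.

12.5 °C

Neutral buoyancy requires Δρ = 0, i.e. −α(T_deep − T_surf′) + β(S_deep − S_surf) = 0.
T_surf′ = T_deep − (β/α)·ΔS = 6.0 − (8.1 × 10⁻⁴/1.6 × 10⁻⁴)·(+0.25) = 4.734 °C.
Cooling required: 17.2 − (4.734) = 12.466 °C.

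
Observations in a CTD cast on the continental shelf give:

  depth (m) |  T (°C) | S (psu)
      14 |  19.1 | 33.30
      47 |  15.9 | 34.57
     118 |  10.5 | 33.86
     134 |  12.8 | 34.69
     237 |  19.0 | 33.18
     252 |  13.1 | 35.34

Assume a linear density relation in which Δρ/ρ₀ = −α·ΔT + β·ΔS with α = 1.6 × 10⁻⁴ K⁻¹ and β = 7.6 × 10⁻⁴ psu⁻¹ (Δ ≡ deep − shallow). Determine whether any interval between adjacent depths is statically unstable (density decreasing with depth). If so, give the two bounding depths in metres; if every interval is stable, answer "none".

134–237 m

Evaluate Δρ/ρ₀ = −αΔT + βΔS across each adjacent pair:
  14–47 m: −αΔT+βΔS = −(1.6 × 10⁻⁴)(-3.2)+(7.6 × 10⁻⁴)(+1.27) = 1.5 × 10⁻³ → stable
  47–118 m: −αΔT+βΔS = −(1.6 × 10⁻⁴)(-5.4)+(7.6 × 10⁻⁴)(-0.71) = 3.2 × 10⁻⁴ → stable
  118–134 m: −αΔT+βΔS = −(1.6 × 10⁻⁴)(+2.3)+(7.6 × 10⁻⁴)(+0.83) = 2.6 × 10⁻⁴ → stable
  134–237 m: −αΔT+βΔS = −(1.6 × 10⁻⁴)(+6.2)+(7.6 × 10⁻⁴)(-1.51) = -2.1 × 10⁻³ → UNSTABLE
  237–252 m: −αΔT+βΔS = −(1.6 × 10⁻⁴)(-5.9)+(7.6 × 10⁻⁴)(+2.16) = 2.6 × 10⁻³ → stable
The 134–237 m interval has Δρ < 0: lighter water underlies denser water.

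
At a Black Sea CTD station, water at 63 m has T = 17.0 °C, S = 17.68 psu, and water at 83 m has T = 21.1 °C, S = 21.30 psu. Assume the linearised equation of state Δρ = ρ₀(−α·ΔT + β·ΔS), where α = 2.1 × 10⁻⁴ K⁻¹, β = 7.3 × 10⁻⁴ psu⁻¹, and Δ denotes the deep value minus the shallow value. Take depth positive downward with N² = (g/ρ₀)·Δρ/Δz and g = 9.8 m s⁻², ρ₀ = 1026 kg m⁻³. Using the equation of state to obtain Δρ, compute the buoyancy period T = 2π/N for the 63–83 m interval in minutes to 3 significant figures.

ΔT = +4.1 K, ΔS = +3.62 psu (deep − shallow).
Δρ/ρ₀ = −αΔT + βΔS = -8.61 × 10⁻⁴ + 2.6426 × 10⁻³ = 1.7816 × 10⁻³, so Δρ ≈ 1.828 kg m⁻³.
N² = (g/ρ₀)·Δρ/Δz = g·(Δρ/ρ₀)/Δz = 9.8 × 1.7816 × 10⁻³ / 20 = 8.7298 × 10⁻⁴ s⁻².
N = √(8.7298 × 10⁻⁴) = 0.029546 rad s⁻¹ → T = 2π/N = 212.66 s = 3.5443 min ≈ 3.54 min.

3.54 min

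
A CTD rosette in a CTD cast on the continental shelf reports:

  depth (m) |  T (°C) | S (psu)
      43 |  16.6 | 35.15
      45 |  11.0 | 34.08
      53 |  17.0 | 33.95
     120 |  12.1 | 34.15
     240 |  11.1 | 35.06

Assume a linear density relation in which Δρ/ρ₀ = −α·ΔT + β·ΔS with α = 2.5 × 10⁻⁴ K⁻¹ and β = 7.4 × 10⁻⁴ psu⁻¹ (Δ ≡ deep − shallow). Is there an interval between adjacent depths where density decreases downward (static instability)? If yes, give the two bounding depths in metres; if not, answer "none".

45–53 m

Evaluate Δρ/ρ₀ = −αΔT + βΔS across each adjacent pair:
  43–45 m: −αΔT+βΔS = −(2.5 × 10⁻⁴)(-5.6)+(7.4 × 10⁻⁴)(-1.07) = 6.1 × 10⁻⁴ → stable
  45–53 m: −αΔT+βΔS = −(2.5 × 10⁻⁴)(+6.0)+(7.4 × 10⁻⁴)(-0.13) = -1.6 × 10⁻³ → UNSTABLE
  53–120 m: −αΔT+βΔS = −(2.5 × 10⁻⁴)(-4.9)+(7.4 × 10⁻⁴)(+0.20) = 1.4 × 10⁻³ → stable
  120–240 m: −αΔT+βΔS = −(2.5 × 10⁻⁴)(-1.0)+(7.4 × 10⁻⁴)(+0.91) = 9.2 × 10⁻⁴ → stable
The 45–53 m interval has Δρ < 0: lighter water underlies denser water.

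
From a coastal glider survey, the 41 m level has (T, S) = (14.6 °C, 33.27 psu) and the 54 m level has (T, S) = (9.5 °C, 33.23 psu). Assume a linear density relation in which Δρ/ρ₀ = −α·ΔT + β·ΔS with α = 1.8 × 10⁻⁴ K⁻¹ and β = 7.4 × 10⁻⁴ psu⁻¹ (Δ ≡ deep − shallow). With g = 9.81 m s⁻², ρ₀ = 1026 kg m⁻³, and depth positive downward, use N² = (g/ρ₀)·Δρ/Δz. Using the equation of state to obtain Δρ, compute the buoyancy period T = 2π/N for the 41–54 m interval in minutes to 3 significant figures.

4.04 min

ΔT = -5.1 K, ΔS = -0.04 psu (deep − shallow).
Δρ/ρ₀ = −αΔT + βΔS = 9.18 × 10⁻⁴ − 2.96 × 10⁻⁵ = 8.884 × 10⁻⁴, so Δρ ≈ 0.9115 kg m⁻³.
N² = (g/ρ₀)·Δρ/Δz = g·(Δρ/ρ₀)/Δz = 9.81 × 8.884 × 10⁻⁴ / 13 = 6.7040 × 10⁻⁴ s⁻².
N = √(6.7040 × 10⁻⁴) = 0.025892 rad s⁻¹ → T = 2π/N = 242.67 s = 4.0445 min ≈ 4.04 min.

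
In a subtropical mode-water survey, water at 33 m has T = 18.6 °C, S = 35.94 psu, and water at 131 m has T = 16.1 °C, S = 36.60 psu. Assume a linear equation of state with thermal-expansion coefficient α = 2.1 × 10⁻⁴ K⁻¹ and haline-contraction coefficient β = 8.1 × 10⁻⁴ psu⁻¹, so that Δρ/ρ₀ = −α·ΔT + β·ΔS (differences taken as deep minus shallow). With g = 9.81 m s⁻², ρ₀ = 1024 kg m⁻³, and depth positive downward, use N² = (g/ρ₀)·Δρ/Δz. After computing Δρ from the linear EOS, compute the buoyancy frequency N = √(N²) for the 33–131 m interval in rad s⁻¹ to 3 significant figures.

ΔT = -2.5 K, ΔS = +0.66 psu (deep − shallow).
Δρ/ρ₀ = −αΔT + βΔS = 5.25 × 10⁻⁴ + 5.346 × 10⁻⁴ = 1.0596 × 10⁻³, so Δρ ≈ 1.085 kg m⁻³.
N² = (g/ρ₀)·Δρ/Δz = g·(Δρ/ρ₀)/Δz = 9.81 × 1.0596 × 10⁻³ / 98 = 1.0607 × 10⁻⁴ s⁻².
N = √(1.0607 × 10⁻⁴) = 0.010299 rad s⁻¹ ≈ 0.0103 rad s⁻¹.

0.0103 rad s⁻¹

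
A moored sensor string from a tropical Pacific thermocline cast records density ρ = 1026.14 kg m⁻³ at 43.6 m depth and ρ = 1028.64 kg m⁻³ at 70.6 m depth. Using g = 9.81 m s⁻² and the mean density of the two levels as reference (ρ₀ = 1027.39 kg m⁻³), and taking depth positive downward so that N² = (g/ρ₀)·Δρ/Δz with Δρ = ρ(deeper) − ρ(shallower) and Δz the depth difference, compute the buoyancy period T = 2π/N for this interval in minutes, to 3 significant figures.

3.52 min

Δρ = 1028.64 − 1026.14 = 2.50 kg m⁻³ over Δz = 70.6 − 43.6 = 27 m.
N² = (9.81/1027.39) × (2.50/27) = 8.8412 × 10⁻⁴ s⁻².
N = √(8.8412 × 10⁻⁴) = 0.029734 rad s⁻¹, so T = 2π/N = 211.31 s = 3.5218 min ≈ 3.52 min.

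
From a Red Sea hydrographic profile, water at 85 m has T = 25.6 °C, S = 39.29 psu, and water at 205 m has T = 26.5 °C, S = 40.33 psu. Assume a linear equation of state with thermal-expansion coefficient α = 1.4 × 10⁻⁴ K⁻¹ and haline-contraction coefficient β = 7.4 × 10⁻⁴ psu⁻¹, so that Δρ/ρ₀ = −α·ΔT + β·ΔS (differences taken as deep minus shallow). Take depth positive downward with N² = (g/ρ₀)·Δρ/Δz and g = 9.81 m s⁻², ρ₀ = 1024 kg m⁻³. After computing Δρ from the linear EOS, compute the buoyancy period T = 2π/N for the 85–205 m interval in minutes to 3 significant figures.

14.4 min

ΔT = +0.9 K, ΔS = +1.04 psu (deep − shallow).
Δρ/ρ₀ = −αΔT + βΔS = -1.26 × 10⁻⁴ + 7.696 × 10⁻⁴ = 6.436 × 10⁻⁴, so Δρ ≈ 0.6590 kg m⁻³.
N² = (g/ρ₀)·Δρ/Δz = g·(Δρ/ρ₀)/Δz = 9.81 × 6.436 × 10⁻⁴ / 120 = 5.2614 × 10⁻⁵ s⁻².
N = √(5.2614 × 10⁻⁵) = 7.2536 × 10⁻³ rad s⁻¹ → T = 2π/N = 866.22 s = 14.437 min ≈ 14.4 min.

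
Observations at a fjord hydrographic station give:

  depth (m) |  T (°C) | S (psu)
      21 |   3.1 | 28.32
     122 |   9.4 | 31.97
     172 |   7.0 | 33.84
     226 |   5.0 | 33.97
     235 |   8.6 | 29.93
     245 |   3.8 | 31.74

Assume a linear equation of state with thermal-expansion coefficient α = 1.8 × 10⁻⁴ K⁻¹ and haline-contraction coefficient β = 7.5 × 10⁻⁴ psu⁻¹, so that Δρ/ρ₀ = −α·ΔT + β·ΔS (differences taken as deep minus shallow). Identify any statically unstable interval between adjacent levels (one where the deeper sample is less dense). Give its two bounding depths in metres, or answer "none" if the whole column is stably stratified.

226–235 m

Evaluate Δρ/ρ₀ = −αΔT + βΔS across each adjacent pair:
  21–122 m: −αΔT+βΔS = −(1.8 × 10⁻⁴)(+6.3)+(7.5 × 10⁻⁴)(+3.65) = 1.6 × 10⁻³ → stable
  122–172 m: −αΔT+βΔS = −(1.8 × 10⁻⁴)(-2.4)+(7.5 × 10⁻⁴)(+1.87) = 1.8 × 10⁻³ → stable
  172–226 m: −αΔT+βΔS = −(1.8 × 10⁻⁴)(-2.0)+(7.5 × 10⁻⁴)(+0.13) = 4.6 × 10⁻⁴ → stable
  226–235 m: −αΔT+βΔS = −(1.8 × 10⁻⁴)(+3.6)+(7.5 × 10⁻⁴)(-4.04) = -3.7 × 10⁻³ → UNSTABLE
  235–245 m: −αΔT+βΔS = −(1.8 × 10⁻⁴)(-4.8)+(7.5 × 10⁻⁴)(+1.81) = 2.2 × 10⁻³ → stable
The 226–235 m interval has Δρ < 0: lighter water underlies denser water.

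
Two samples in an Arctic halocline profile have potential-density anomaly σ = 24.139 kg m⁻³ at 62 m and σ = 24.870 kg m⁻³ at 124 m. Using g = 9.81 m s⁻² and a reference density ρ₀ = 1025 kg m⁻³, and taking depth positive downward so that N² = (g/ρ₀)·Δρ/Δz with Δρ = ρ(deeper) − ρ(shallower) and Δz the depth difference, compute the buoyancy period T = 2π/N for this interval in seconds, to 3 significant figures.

Δρ = 1024.870 − 1024.139 = 0.731 kg m⁻³ over Δz = 124 − 62 = 62 m.
N² = (9.81/1025) × (0.731/62) = 1.1284 × 10⁻⁴ s⁻².
N = √(1.1284 × 10⁻⁴) = 0.010623 rad s⁻¹, so T = 2π/N = 591.47 s ≈ 591 s.

591 s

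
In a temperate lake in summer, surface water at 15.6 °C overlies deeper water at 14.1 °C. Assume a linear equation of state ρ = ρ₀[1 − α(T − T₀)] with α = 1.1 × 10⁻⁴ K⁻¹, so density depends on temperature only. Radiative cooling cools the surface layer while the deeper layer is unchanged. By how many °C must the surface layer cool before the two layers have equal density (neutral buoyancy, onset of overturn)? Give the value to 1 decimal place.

1.5 °C

With temperature the only control, equal density requires T_surf′ = T_deep.
T_surf′ = 14.1 °C.
Cooling required: 15.6 − 14.1 = 1.5 °C.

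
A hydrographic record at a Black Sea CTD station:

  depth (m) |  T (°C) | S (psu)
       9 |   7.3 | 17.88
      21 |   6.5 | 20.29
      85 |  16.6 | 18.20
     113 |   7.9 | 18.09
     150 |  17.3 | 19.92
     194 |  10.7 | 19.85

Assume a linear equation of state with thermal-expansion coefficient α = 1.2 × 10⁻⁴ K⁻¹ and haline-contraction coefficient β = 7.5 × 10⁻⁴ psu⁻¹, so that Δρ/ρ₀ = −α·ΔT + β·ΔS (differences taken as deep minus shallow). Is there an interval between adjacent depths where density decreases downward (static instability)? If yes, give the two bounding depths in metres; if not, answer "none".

Evaluate Δρ/ρ₀ = −αΔT + βΔS across each adjacent pair:
  9–21 m: −αΔT+βΔS = −(1.2 × 10⁻⁴)(-0.8)+(7.5 × 10⁻⁴)(+2.41) = 1.9 × 10⁻³ → stable
  21–85 m: −αΔT+βΔS = −(1.2 × 10⁻⁴)(+10.1)+(7.5 × 10⁻⁴)(-2.09) = -2.8 × 10⁻³ → UNSTABLE
  85–113 m: −αΔT+βΔS = −(1.2 × 10⁻⁴)(-8.7)+(7.5 × 10⁻⁴)(-0.11) = 9.6 × 10⁻⁴ → stable
  113–150 m: −αΔT+βΔS = −(1.2 × 10⁻⁴)(+9.4)+(7.5 × 10⁻⁴)(+1.83) = 2.4 × 10⁻⁴ → stable
  150–194 m: −αΔT+βΔS = −(1.2 × 10⁻⁴)(-6.6)+(7.5 × 10⁻⁴)(-0.07) = 7.4 × 10⁻⁴ → stable
The 21–85 m interval has Δρ < 0: lighter water underlies denser water.

21–85 m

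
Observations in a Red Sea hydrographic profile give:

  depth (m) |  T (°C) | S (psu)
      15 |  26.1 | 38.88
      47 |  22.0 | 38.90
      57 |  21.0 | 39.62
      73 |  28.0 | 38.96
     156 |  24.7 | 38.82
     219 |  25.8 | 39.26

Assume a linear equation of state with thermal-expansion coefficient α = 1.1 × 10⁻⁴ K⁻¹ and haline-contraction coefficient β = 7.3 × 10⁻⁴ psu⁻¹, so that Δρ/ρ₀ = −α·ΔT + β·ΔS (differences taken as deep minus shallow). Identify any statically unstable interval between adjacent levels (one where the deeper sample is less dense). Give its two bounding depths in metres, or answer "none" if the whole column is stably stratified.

57–73 m

Evaluate Δρ/ρ₀ = −αΔT + βΔS across each adjacent pair:
  15–47 m: −αΔT+βΔS = −(1.1 × 10⁻⁴)(-4.1)+(7.3 × 10⁻⁴)(+0.02) = 4.7 × 10⁻⁴ → stable
  47–57 m: −αΔT+βΔS = −(1.1 × 10⁻⁴)(-1.0)+(7.3 × 10⁻⁴)(+0.72) = 6.4 × 10⁻⁴ → stable
  57–73 m: −αΔT+βΔS = −(1.1 × 10⁻⁴)(+7.0)+(7.3 × 10⁻⁴)(-0.66) = -1.3 × 10⁻³ → UNSTABLE
  73–156 m: −αΔT+βΔS = −(1.1 × 10⁻⁴)(-3.3)+(7.3 × 10⁻⁴)(-0.14) = 2.6 × 10⁻⁴ → stable
  156–219 m: −αΔT+βΔS = −(1.1 × 10⁻⁴)(+1.1)+(7.3 × 10⁻⁴)(+0.44) = 2.0 × 10⁻⁴ → stable
The 57–73 m interval has Δρ < 0: lighter water underlies denser water.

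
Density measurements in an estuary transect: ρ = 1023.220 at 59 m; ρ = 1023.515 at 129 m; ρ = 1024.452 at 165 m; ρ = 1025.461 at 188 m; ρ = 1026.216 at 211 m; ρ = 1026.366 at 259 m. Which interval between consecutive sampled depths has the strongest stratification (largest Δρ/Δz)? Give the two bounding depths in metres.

165–188 m

Compute the density gradient over each adjacent pair:
  59–129 m: Δρ/Δz = 0.295/70 = 4.2 × 10⁻³ kg m⁻⁴
  129–165 m: Δρ/Δz = 0.937/36 = 0.026 kg m⁻⁴
  165–188 m: Δρ/Δz = 1.009/23 = 0.044 kg m⁻⁴
  188–211 m: Δρ/Δz = 0.755/23 = 0.033 kg m⁻⁴
  211–259 m: Δρ/Δz = 0.150/48 = 3.1 × 10⁻³ kg m⁻⁴
The largest gradient is in the 165–188 m interval — the pycnocline.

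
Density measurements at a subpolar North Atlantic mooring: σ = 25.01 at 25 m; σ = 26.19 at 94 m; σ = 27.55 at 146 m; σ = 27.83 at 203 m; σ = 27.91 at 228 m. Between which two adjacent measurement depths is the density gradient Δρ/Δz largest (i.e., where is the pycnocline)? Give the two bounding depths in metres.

94–146 m

Compute the density gradient over each adjacent pair:
  25–94 m: Δρ/Δz = 1.18/69 = 0.017 kg m⁻⁴
  94–146 m: Δρ/Δz = 1.36/52 = 0.026 kg m⁻⁴
  146–203 m: Δρ/Δz = 0.28/57 = 4.9 × 10⁻³ kg m⁻⁴
  203–228 m: Δρ/Δz = 0.08/25 = 3.2 × 10⁻³ kg m⁻⁴
The largest gradient is in the 94–146 m interval — the pycnocline.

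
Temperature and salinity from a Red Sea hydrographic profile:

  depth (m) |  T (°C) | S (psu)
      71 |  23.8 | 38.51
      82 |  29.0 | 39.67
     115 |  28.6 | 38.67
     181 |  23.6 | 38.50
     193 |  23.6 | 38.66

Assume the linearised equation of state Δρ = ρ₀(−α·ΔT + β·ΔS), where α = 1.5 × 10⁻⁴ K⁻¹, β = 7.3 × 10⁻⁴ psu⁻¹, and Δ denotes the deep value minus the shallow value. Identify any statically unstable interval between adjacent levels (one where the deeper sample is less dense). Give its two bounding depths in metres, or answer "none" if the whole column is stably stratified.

Evaluate Δρ/ρ₀ = −αΔT + βΔS across each adjacent pair:
  71–82 m: −αΔT+βΔS = −(1.5 × 10⁻⁴)(+5.2)+(7.3 × 10⁻⁴)(+1.16) = 6.7 × 10⁻⁵ → stable
  82–115 m: −αΔT+βΔS = −(1.5 × 10⁻⁴)(-0.4)+(7.3 × 10⁻⁴)(-1.00) = -6.7 × 10⁻⁴ → UNSTABLE
  115–181 m: −αΔT+βΔS = −(1.5 × 10⁻⁴)(-5.0)+(7.3 × 10⁻⁴)(-0.17) = 6.3 × 10⁻⁴ → stable
  181–193 m: −αΔT+βΔS = −(1.5 × 10⁻⁴)(+0.0)+(7.3 × 10⁻⁴)(+0.16) = 1.2 × 10⁻⁴ → stable
The 82–115 m interval has Δρ < 0: lighter water underlies denser water.

82–115 m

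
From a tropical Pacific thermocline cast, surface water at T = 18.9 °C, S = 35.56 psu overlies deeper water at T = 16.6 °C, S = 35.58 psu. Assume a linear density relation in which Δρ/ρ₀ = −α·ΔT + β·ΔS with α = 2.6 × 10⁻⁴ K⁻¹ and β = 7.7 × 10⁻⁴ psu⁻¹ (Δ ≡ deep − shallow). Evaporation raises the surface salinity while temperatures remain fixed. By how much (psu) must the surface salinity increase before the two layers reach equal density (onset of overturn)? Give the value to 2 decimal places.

0.80 psu

Neutral buoyancy requires −α(T_deep − T_surf) + β(S_deep − S_surf′) = 0.
S_surf′ = S_deep − (α/β)·ΔT = 35.58 − (2.6 × 10⁻⁴/7.7 × 10⁻⁴)·(-2.3) = 36.3566 psu.
Increase required: 36.3566 − 35.56 = 0.7966 psu.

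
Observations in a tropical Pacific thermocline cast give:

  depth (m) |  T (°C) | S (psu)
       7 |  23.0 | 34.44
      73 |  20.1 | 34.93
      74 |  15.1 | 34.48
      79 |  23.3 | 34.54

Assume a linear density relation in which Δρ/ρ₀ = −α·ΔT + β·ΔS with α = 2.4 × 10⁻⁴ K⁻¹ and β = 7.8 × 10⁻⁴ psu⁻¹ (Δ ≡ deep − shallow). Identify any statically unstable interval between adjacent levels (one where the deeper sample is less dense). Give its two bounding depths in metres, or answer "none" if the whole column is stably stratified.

Evaluate Δρ/ρ₀ = −αΔT + βΔS across each adjacent pair:
  7–73 m: −αΔT+βΔS = −(2.4 × 10⁻⁴)(-2.9)+(7.8 × 10⁻⁴)(+0.49) = 1.1 × 10⁻³ → stable
  73–74 m: −αΔT+βΔS = −(2.4 × 10⁻⁴)(-5.0)+(7.8 × 10⁻⁴)(-0.45) = 8.5 × 10⁻⁴ → stable
  74–79 m: −αΔT+βΔS = −(2.4 × 10⁻⁴)(+8.2)+(7.8 × 10⁻⁴)(+0.06) = -1.9 × 10⁻³ → UNSTABLE
The 74–79 m interval has Δρ < 0: lighter water underlies denser water.

74–79 m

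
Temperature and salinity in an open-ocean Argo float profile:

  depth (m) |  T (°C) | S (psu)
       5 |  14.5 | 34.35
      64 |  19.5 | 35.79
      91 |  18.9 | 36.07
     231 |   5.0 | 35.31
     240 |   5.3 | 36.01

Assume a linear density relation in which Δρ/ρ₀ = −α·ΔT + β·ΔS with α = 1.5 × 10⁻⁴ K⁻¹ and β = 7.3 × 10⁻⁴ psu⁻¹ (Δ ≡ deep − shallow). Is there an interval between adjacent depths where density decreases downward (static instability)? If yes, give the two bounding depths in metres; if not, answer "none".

none

Evaluate Δρ/ρ₀ = −αΔT + βΔS across each adjacent pair:
  5–64 m: −αΔT+βΔS = −(1.5 × 10⁻⁴)(+5.0)+(7.3 × 10⁻⁴)(+1.44) = 3.0 × 10⁻⁴ → stable
  64–91 m: −αΔT+βΔS = −(1.5 × 10⁻⁴)(-0.6)+(7.3 × 10⁻⁴)(+0.28) = 2.9 × 10⁻⁴ → stable
  91–231 m: −αΔT+βΔS = −(1.5 × 10⁻⁴)(-13.9)+(7.3 × 10⁻⁴)(-0.76) = 1.5 × 10⁻³ → stable
  231–240 m: −αΔT+βΔS = −(1.5 × 10⁻⁴)(+0.3)+(7.3 × 10⁻⁴)(+0.70) = 4.7 × 10⁻⁴ → stable
Every interval has Δρ > 0: the column is stably stratified throughout.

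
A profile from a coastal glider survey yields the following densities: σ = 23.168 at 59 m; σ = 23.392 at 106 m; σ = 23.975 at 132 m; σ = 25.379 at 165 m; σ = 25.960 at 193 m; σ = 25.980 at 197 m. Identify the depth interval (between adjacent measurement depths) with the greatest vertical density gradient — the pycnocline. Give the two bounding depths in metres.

132–165 m

Compute the density gradient over each adjacent pair:
  59–106 m: Δρ/Δz = 0.224/47 = 4.8 × 10⁻³ kg m⁻⁴
  106–132 m: Δρ/Δz = 0.583/26 = 0.022 kg m⁻⁴
  132–165 m: Δρ/Δz = 1.404/33 = 0.043 kg m⁻⁴
  165–193 m: Δρ/Δz = 0.581/28 = 0.021 kg m⁻⁴
  193–197 m: Δρ/Δz = 0.020/4 = 5.0 × 10⁻³ kg m⁻⁴
The largest gradient is in the 132–165 m interval — the pycnocline.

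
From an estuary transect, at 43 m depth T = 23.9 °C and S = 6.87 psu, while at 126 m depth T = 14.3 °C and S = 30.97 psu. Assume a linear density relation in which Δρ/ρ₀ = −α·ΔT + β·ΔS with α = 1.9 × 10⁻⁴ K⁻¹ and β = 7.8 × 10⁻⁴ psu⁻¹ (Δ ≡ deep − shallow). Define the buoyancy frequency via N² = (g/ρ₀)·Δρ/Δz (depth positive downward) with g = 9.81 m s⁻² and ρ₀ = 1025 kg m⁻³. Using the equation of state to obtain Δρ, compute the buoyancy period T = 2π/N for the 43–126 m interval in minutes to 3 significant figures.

2.12 min

ΔT = -9.6 K, ΔS = +24.10 psu (deep − shallow).
Δρ/ρ₀ = −αΔT + βΔS = 1.824 × 10⁻³ + 0.018798 = 0.020622, so Δρ ≈ 21.14 kg m⁻³.
N² = (g/ρ₀)·Δρ/Δz = g·(Δρ/ρ₀)/Δz = 9.81 × 0.020622 / 83 = 2.4374 × 10⁻³ s⁻².
N = √(2.4374 × 10⁻³) = 0.049370 rad s⁻¹ → T = 2π/N = 127.27 s = 2.1212 min ≈ 2.12 min.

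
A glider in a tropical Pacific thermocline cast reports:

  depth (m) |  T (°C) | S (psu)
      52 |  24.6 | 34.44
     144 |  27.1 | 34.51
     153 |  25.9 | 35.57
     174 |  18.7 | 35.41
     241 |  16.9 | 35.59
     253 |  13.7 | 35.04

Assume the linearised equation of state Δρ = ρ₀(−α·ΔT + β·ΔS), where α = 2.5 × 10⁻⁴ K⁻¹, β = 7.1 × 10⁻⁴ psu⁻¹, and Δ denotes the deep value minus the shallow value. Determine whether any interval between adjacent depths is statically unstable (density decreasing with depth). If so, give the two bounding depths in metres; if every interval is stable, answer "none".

52–144 m

Evaluate Δρ/ρ₀ = −αΔT + βΔS across each adjacent pair:
  52–144 m: −αΔT+βΔS = −(2.5 × 10⁻⁴)(+2.5)+(7.1 × 10⁻⁴)(+0.07) = -5.8 × 10⁻⁴ → UNSTABLE
  144–153 m: −αΔT+βΔS = −(2.5 × 10⁻⁴)(-1.2)+(7.1 × 10⁻⁴)(+1.06) = 1.1 × 10⁻³ → stable
  153–174 m: −αΔT+βΔS = −(2.5 × 10⁻⁴)(-7.2)+(7.1 × 10⁻⁴)(-0.16) = 1.7 × 10⁻³ → stable
  174–241 m: −αΔT+βΔS = −(2.5 × 10⁻⁴)(-1.8)+(7.1 × 10⁻⁴)(+0.18) = 5.8 × 10⁻⁴ → stable
  241–253 m: −αΔT+βΔS = −(2.5 × 10⁻⁴)(-3.2)+(7.1 × 10⁻⁴)(-0.55) = 4.1 × 10⁻⁴ → stable
The 52–144 m interval has Δρ < 0: lighter water underlies denser water.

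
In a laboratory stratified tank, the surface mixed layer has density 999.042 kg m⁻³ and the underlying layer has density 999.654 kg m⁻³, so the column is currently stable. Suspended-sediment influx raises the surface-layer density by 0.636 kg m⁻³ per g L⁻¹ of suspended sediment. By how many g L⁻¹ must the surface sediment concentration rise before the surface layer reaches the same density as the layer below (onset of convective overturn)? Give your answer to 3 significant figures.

0.962 g L⁻¹

Density deficit of the surface layer: 999.654 − 999.042 = 0.612 kg m⁻³.
Required change = 0.612 / 0.636 = 0.962 g L⁻¹.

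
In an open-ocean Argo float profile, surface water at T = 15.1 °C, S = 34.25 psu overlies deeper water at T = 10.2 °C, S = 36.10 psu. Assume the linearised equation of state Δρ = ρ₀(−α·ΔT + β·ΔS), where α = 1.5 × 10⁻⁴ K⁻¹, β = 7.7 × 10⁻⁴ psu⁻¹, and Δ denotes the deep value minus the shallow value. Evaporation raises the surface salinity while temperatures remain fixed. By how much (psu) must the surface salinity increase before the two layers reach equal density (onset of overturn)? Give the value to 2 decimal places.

2.80 psu

Neutral buoyancy requires −α(T_deep − T_surf) + β(S_deep − S_surf′) = 0.
S_surf′ = S_deep − (α/β)·ΔT = 36.10 − (1.5 × 10⁻⁴/7.7 × 10⁻⁴)·(-4.9) = 37.0545 psu.
Increase required: 37.0545 − 34.25 = 2.8045 psu.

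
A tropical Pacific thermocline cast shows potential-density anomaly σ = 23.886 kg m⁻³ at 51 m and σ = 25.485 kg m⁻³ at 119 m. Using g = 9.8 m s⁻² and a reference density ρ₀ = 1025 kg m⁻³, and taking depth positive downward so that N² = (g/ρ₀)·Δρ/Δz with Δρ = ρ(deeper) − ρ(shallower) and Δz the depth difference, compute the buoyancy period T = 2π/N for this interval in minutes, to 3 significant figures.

6.98 min

Δρ = 1025.485 − 1023.886 = 1.599 kg m⁻³ over Δz = 119 − 51 = 68 m.
N² = (9.8/1025) × (1.599/68) = 2.2482 × 10⁻⁴ s⁻².
N = √(2.2482 × 10⁻⁴) = 0.014994 rad s⁻¹, so T = 2π/N = 419.05 s = 6.9842 min ≈ 6.98 min.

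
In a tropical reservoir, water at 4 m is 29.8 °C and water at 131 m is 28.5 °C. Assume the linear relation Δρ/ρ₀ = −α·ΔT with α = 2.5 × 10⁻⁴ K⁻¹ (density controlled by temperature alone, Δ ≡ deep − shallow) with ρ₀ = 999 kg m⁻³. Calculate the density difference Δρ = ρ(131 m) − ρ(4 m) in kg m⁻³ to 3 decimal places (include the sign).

+0.325 kg m⁻³

ΔT = -1.3 K, Δρ/ρ₀ = −αΔT = 3.25 × 10⁻⁴.
Δρ = 999 × (3.25 × 10⁻⁴) = +0.325 kg m⁻³.
Positive Δρ: denser below, stable.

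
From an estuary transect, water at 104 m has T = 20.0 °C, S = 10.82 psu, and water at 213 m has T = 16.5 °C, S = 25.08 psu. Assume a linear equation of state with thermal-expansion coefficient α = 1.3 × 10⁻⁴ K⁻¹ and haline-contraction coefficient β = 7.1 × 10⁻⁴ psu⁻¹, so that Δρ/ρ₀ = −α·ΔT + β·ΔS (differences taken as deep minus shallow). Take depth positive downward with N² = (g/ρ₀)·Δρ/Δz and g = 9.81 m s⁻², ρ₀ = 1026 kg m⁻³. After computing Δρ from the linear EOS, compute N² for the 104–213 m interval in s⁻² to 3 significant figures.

ΔT = -3.5 K, ΔS = +14.26 psu (deep − shallow).
Δρ/ρ₀ = −αΔT + βΔS = 4.55 × 10⁻⁴ + 0.0101246 = 0.0105796, so Δρ ≈ 10.85 kg m⁻³.
N² = (g/ρ₀)·Δρ/Δz = g·(Δρ/ρ₀)/Δz = 9.81 × 0.0105796 / 109 = 9.5216 × 10⁻⁴ s⁻² ≈ 9.52 × 10⁻⁴ s⁻².

9.52 × 10⁻⁴ s⁻²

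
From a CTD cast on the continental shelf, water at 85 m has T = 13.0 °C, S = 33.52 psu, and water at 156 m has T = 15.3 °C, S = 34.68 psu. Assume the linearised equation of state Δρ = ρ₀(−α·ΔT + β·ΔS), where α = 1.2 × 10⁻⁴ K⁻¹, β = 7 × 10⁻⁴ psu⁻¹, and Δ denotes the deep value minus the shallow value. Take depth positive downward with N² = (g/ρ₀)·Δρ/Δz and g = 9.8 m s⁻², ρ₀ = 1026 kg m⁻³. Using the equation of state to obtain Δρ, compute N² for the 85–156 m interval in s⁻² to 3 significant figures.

7.40 × 10⁻⁵ s⁻²

ΔT = +2.3 K, ΔS = +1.16 psu (deep − shallow).
Δρ/ρ₀ = −αΔT + βΔS = -2.76 × 10⁻⁴ + 8.12 × 10⁻⁴ = 5.36 × 10⁻⁴, so Δρ ≈ 0.5499 kg m⁻³.
N² = (g/ρ₀)·Δρ/Δz = g·(Δρ/ρ₀)/Δz = 9.8 × 5.36 × 10⁻⁴ / 71 = 7.3983 × 10⁻⁵ s⁻² ≈ 7.40 × 10⁻⁵ s⁻².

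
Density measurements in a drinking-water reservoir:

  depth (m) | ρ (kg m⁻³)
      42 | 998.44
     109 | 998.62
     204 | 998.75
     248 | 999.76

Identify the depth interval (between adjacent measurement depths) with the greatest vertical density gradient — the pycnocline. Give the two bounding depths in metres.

Compute the density gradient over each adjacent pair:
  42–109 m: Δρ/Δz = 0.18/67 = 2.7 × 10⁻³ kg m⁻⁴
  109–204 m: Δρ/Δz = 0.13/95 = 1.4 × 10⁻³ kg m⁻⁴
  204–248 m: Δρ/Δz = 1.01/44 = 0.023 kg m⁻⁴
The largest gradient is in the 204–248 m interval — the pycnocline.

204–248 m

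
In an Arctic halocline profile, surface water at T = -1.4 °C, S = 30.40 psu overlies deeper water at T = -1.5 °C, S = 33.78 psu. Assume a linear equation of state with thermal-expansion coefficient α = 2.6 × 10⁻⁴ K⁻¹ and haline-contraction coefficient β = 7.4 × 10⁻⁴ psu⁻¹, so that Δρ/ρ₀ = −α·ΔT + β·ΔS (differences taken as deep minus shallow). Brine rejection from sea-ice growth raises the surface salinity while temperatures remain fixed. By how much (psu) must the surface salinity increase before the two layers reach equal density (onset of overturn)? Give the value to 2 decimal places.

3.42 psu

Neutral buoyancy requires −α(T_deep − T_surf) + β(S_deep − S_surf′) = 0.
S_surf′ = S_deep − (α/β)·ΔT = 33.78 − (2.6 × 10⁻⁴/7.4 × 10⁻⁴)·(-0.1) = 33.8151 psu.
Increase required: 33.8151 − 30.40 = 3.4151 psu.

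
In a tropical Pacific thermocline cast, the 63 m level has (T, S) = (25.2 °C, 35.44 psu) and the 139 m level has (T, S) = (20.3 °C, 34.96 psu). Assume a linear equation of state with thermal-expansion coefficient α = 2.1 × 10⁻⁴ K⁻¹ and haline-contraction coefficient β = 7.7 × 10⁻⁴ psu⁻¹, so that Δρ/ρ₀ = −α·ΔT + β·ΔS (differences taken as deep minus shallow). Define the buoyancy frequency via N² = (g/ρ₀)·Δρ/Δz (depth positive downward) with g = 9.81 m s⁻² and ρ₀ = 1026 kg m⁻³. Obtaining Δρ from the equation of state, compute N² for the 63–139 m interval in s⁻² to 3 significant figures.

ΔT = -4.9 K, ΔS = -0.48 psu (deep − shallow).
Δρ/ρ₀ = −αΔT + βΔS = 1.029 × 10⁻³ − 3.696 × 10⁻⁴ = 6.594 × 10⁻⁴, so Δρ ≈ 0.6765 kg m⁻³.
N² = (g/ρ₀)·Δρ/Δz = g·(Δρ/ρ₀)/Δz = 9.81 × 6.594 × 10⁻⁴ / 76 = 8.5115 × 10⁻⁵ s⁻² ≈ 8.51 × 10⁻⁵ s⁻².

8.51 × 10⁻⁵ s⁻²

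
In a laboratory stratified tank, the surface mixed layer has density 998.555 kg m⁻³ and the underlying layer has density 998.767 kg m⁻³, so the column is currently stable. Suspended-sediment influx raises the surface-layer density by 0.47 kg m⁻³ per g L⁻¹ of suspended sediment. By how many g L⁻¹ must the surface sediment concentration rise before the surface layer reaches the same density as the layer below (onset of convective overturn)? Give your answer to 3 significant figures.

Density deficit of the surface layer: 998.767 − 998.555 = 0.212 kg m⁻³.
Required change = 0.212 / 0.47 = 0.451 g L⁻¹.

0.451 g L⁻¹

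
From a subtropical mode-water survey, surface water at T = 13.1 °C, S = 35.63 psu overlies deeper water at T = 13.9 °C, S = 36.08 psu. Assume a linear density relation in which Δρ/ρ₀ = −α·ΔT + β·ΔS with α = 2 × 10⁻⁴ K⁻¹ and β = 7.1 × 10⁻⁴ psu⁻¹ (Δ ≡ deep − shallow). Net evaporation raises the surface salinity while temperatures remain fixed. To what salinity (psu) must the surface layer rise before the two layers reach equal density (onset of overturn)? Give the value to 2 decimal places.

35.85 psu

Neutral buoyancy requires −α(T_deep − T_surf) + β(S_deep − S_surf′) = 0.
S_surf′ = S_deep − (α/β)·ΔT = 36.08 − (2 × 10⁻⁴/7.1 × 10⁻⁴)·(+0.8) = 35.8546 psu.
Increase required: 35.8546 − 35.63 = 0.2246 psu.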